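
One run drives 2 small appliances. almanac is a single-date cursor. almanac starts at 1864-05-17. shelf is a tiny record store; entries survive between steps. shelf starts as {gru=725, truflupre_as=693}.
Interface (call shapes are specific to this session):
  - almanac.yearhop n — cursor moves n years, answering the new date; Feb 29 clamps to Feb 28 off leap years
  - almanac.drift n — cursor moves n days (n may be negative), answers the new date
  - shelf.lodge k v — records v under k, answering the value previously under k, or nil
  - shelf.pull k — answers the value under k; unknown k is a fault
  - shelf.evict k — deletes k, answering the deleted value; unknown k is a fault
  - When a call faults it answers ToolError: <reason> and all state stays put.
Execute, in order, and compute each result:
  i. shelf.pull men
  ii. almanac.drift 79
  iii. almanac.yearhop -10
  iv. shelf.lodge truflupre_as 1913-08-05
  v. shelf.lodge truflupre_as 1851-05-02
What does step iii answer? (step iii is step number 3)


-- shelf.pull(k='men') : ToolError: no such key men
-- almanac.drift(n='79') : 1864-08-04
-- almanac.yearhop(n='-10') : 1854-08-04
-- shelf.lodge(k='truflupre_as', v='1913-08-05') : 693
-- shelf.lodge(k='truflupre_as', v='1851-05-02') : 1913-08-05

Answer: 1854-08-04


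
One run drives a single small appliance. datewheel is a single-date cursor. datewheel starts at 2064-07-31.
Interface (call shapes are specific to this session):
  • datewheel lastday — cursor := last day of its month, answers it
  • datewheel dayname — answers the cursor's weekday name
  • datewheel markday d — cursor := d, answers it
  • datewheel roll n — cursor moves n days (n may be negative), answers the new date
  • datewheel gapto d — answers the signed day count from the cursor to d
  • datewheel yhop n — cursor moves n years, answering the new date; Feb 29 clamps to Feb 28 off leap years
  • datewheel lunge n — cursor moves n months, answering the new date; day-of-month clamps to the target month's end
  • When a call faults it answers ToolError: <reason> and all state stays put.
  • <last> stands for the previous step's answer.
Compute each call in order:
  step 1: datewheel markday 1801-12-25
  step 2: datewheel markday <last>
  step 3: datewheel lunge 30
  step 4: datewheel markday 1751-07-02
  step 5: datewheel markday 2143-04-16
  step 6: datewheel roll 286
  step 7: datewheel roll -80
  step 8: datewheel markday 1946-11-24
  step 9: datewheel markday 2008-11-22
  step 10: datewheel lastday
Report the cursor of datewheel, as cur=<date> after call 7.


;; datewheel markday(1801-12-25) : 1801-12-25
;; datewheel markday(<last>) : 1801-12-25
;; datewheel lunge(30) : 1804-06-25
;; datewheel markday(1751-07-02) : 1751-07-02
;; datewheel markday(2143-04-16) : 2143-04-16
;; datewheel roll(286) : 2144-01-27
;; datewheel roll(-80) : 2143-11-08
;; datewheel markday(1946-11-24) : 1946-11-24
;; datewheel markday(2008-11-22) : 2008-11-22
;; datewheel lastday() : 2008-11-30

Answer: cur=2143-11-08


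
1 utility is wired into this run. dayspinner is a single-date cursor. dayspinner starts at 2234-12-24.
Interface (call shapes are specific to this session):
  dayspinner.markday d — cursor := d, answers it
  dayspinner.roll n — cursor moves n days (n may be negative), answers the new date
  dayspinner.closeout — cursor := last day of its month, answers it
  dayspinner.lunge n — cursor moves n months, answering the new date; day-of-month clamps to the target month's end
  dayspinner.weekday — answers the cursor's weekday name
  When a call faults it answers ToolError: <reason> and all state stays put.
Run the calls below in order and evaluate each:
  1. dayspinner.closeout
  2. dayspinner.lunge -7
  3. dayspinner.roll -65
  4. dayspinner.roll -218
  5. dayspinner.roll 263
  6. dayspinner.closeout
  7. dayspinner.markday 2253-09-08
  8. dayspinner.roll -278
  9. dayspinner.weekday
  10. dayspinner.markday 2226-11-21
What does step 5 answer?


% dayspinner.closeout
  2234-12-31
% dayspinner.lunge n=-7
  2234-05-31
% dayspinner.roll n=-65
  2234-03-27
% dayspinner.roll n=-218
  2233-08-21
% dayspinner.roll n=263
  2234-05-11
% dayspinner.closeout
  2234-05-31
% dayspinner.markday d=2253-09-08
  2253-09-08
% dayspinner.roll n=-278
  2252-12-04
% dayspinner.weekday
  Saturday
% dayspinner.markday d=2226-11-21
  2226-11-21

Answer: 2234-05-11


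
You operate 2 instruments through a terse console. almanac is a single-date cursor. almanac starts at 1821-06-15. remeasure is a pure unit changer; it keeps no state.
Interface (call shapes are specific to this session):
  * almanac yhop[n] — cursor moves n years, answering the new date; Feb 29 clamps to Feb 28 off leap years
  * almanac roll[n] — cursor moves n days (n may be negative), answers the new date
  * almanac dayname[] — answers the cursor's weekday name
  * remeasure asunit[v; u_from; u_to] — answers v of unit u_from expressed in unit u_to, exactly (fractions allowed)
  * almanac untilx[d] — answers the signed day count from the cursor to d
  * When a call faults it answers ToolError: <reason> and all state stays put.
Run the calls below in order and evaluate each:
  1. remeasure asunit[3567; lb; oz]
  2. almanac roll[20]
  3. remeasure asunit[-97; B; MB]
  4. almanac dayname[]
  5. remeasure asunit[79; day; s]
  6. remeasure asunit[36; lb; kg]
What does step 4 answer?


Answer: Thursday

Derivation:
I invoke remeasure asunit passing 3567, lb, oz, which returns 57072.
Using almanac roll passing 20, — result: 1821-07-05.
I try remeasure asunit passing -97, B, MB, giving -97/1000000.
Now I run almanac dayname(), and see Thursday.
I run remeasure asunit passing 79, day, s, — result: 6825600.
Now I run remeasure asunit passing 36, lb, kg, which returns 408233133/25000000.


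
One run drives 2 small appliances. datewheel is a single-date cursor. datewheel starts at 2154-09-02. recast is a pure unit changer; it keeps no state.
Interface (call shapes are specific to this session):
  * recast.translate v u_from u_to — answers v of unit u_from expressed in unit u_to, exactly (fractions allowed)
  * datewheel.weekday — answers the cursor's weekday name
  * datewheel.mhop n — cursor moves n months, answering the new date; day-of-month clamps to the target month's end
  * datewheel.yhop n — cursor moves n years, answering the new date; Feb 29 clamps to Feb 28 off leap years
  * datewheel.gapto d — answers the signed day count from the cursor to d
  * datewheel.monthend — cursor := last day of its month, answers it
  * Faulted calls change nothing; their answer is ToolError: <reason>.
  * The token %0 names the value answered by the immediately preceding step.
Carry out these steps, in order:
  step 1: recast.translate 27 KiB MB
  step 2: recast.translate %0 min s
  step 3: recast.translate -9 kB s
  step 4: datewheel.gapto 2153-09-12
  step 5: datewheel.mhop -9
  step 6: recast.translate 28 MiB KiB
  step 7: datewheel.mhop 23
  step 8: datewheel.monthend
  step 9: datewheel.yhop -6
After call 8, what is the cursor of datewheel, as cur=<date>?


==> recast.translate(v='27', u_from='KiB', u_to='MB')
<== 432/15625
==> recast.translate(v='%0', u_from='min', u_to='s')
<== 5184/3125
==> recast.translate(v='-9', u_from='kB', u_to='s')
<== ToolError: incompatible units
==> datewheel.gapto(d='2153-09-12')
<== -355
==> datewheel.mhop(n='-9')
<== 2153-12-02
==> recast.translate(v='28', u_from='MiB', u_to='KiB')
<== 28672
==> datewheel.mhop(n='23')
<== 2155-11-02
==> datewheel.monthend()
<== 2155-11-30
==> datewheel.yhop(n='-6')
<== 2149-11-30

Answer: cur=2155-11-30


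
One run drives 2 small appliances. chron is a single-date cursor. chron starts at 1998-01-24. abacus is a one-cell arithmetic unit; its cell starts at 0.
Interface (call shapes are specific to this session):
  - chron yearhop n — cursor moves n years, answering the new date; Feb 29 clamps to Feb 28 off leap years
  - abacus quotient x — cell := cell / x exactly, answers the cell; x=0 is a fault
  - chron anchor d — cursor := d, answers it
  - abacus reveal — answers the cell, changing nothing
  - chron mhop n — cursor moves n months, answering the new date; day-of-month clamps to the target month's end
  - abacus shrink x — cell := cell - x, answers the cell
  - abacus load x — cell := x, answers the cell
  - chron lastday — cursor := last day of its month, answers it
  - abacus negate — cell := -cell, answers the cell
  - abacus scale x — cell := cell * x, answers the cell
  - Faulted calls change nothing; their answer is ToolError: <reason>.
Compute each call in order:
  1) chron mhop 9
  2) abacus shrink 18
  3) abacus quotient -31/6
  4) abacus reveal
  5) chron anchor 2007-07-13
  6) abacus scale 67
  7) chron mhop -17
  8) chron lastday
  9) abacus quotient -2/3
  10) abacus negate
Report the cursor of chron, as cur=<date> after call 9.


Answer: cur=2006-02-28

Derivation:
! 1. chron mhop(9) => 1998-10-24
! 2. abacus shrink(18) => -18
! 3. abacus quotient(-31/6) => 108/31
! 4. abacus reveal() => 108/31
! 5. chron anchor(2007-07-13) => 2007-07-13
! 6. abacus scale(67) => 7236/31
! 7. chron mhop(-17) => 2006-02-13
! 8. chron lastday() => 2006-02-28
! 9. abacus quotient(-2/3) => -10854/31
! 10. abacus negate() => 10854/31


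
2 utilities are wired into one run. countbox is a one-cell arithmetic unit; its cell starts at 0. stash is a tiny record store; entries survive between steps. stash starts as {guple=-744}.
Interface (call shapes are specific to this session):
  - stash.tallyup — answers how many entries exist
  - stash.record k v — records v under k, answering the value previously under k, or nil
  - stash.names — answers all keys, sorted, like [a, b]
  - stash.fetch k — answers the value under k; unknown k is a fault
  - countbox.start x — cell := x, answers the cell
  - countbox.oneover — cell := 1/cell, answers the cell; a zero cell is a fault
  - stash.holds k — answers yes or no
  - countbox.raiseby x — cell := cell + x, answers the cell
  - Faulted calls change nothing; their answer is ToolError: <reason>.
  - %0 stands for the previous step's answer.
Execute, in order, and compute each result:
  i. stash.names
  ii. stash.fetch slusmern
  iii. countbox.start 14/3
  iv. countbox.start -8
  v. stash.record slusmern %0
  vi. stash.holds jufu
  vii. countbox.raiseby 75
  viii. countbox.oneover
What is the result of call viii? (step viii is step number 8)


% 1. stash.names() : [guple]
% 2. stash.fetch(k='slusmern') : ToolError: no such key slusmern
% 3. countbox.start(x='14/3') : 14/3
% 4. countbox.start(x='-8') : -8
% 5. stash.record(k='slusmern', v='%0') : nil
% 6. stash.holds(k='jufu') : no
% 7. countbox.raiseby(x='75') : 67
% 8. countbox.oneover() : 1/67

Answer: 1/67


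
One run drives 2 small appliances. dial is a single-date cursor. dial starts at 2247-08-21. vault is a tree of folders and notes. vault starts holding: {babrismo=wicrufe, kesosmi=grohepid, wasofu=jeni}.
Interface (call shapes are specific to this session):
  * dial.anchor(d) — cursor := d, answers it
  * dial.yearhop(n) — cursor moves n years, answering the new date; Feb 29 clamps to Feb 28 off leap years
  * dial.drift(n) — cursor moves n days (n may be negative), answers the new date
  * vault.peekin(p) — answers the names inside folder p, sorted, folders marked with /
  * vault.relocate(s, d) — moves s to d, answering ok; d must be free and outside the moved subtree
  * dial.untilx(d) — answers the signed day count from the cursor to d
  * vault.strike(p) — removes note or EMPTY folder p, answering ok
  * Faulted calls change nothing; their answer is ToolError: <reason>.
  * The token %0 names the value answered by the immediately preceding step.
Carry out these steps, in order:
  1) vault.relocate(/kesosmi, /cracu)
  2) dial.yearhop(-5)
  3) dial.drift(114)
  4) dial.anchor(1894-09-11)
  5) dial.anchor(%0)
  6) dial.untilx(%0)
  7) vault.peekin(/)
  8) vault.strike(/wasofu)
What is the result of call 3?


I call relocate(s→/kesosmi, d→/cracu), and get ok.
I try yearhop(n→-5), yielding 2242-08-21.
I try drift(n→114), yielding 2242-12-13.
Then anchor(d→1894-09-11), yielding 1894-09-11.
I call anchor(d→%0), giving 1894-09-11.
I run untilx(d→%0), giving 0.
I use peekin(p→/), and observe [babrismo, cracu, wasofu].
I invoke strike(p→/wasofu), and see ok.

Answer: 2242-12-13


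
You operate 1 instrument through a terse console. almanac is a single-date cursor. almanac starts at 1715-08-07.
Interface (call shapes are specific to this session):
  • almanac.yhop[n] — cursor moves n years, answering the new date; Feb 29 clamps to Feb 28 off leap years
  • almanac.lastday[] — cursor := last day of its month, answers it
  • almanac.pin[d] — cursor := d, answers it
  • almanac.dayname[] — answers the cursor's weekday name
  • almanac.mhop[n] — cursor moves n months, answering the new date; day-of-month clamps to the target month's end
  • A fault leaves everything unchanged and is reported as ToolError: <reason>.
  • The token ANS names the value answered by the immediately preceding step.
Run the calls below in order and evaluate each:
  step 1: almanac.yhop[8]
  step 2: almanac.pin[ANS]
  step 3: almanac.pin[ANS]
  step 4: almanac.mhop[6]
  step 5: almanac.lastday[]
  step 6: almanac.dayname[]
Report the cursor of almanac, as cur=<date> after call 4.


Step: almanac.yhop[n: 8]
Result: 1723-08-07
Step: almanac.pin[d: ANS]
Result: 1723-08-07
Step: almanac.pin[d: ANS]
Result: 1723-08-07
Step: almanac.mhop[n: 6]
Result: 1724-02-07
Step: almanac.lastday[]
Result: 1724-02-29
Step: almanac.dayname[]
Result: Tuesday

Answer: cur=1724-02-07


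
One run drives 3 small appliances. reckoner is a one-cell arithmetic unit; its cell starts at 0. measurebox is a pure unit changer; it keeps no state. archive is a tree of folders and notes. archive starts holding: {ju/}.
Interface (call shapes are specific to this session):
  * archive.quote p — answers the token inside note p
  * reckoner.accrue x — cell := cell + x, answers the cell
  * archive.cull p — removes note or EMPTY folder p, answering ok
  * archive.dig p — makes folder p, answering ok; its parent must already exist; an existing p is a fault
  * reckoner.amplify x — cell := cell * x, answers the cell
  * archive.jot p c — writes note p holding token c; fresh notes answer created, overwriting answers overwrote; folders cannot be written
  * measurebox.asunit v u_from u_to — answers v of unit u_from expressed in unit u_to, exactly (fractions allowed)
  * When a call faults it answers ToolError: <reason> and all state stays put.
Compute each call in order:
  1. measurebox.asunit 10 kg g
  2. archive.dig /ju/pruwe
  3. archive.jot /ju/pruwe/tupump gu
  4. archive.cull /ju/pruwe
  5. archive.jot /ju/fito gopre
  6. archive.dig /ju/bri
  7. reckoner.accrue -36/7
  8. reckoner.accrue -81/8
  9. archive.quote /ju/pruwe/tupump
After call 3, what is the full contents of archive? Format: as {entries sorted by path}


Answer: {ju/, ju/pruwe/, ju/pruwe/tupump=gu}

Derivation:
> measurebox.asunit v=10 u_from=kg u_to=g
= 10000
> archive.dig p=/ju/pruwe
= ok
> archive.jot p=/ju/pruwe/tupump c=gu
= created
> archive.cull p=/ju/pruwe
= ToolError: not empty
> archive.jot p=/ju/fito c=gopre
= created
> archive.dig p=/ju/bri
= ok
> reckoner.accrue x=-36/7
= -36/7
> reckoner.accrue x=-81/8
= -855/56
> archive.quote p=/ju/pruwe/tupump
= gu


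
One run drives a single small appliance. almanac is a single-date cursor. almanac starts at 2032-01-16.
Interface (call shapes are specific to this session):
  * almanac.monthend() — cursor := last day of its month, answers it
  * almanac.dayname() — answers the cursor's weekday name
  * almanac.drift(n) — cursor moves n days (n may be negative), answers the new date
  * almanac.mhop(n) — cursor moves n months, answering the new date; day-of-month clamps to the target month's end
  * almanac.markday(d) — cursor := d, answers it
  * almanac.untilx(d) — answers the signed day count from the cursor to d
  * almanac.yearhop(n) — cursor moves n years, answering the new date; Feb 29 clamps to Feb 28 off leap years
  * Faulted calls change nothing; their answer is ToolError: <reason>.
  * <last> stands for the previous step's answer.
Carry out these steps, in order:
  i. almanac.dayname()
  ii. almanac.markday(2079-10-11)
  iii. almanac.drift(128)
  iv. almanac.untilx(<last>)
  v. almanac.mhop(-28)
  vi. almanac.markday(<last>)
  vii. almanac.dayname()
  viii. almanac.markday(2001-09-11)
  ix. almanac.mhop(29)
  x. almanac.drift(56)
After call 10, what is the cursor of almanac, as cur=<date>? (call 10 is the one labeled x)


Answer: cur=2004-04-07

Derivation:
// 1. almanac.dayname() == Friday
// 2. almanac.markday(d: 2079-10-11) == 2079-10-11
// 3. almanac.drift(n: 128) == 2080-02-16
// 4. almanac.untilx(d: <last>) == 0
// 5. almanac.mhop(n: -28) == 2077-10-16
// 6. almanac.markday(d: <last>) == 2077-10-16
// 7. almanac.dayname() == Saturday
// 8. almanac.markday(d: 2001-09-11) == 2001-09-11
// 9. almanac.mhop(n: 29) == 2004-02-11
// 10. almanac.drift(n: 56) == 2004-04-07


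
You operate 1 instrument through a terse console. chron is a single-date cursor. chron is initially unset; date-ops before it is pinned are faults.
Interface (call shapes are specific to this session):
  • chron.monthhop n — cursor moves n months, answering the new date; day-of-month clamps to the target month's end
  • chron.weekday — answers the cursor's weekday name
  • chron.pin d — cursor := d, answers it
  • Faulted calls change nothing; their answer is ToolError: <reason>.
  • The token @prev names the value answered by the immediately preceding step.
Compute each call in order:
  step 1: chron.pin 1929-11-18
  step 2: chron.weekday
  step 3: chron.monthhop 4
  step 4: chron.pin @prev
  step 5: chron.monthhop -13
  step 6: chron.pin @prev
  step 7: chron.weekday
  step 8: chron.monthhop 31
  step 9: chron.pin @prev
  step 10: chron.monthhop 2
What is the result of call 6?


>> pin(d: 1929-11-18)
<< 1929-11-18
>> weekday()
<< Monday
>> monthhop(n: 4)
<< 1930-03-18
>> pin(d: @prev)
<< 1930-03-18
>> monthhop(n: -13)
<< 1929-02-18
>> pin(d: @prev)
<< 1929-02-18
>> weekday()
<< Monday
>> monthhop(n: 31)
<< 1931-09-18
>> pin(d: @prev)
<< 1931-09-18
>> monthhop(n: 2)
<< 1931-11-18

Answer: 1929-02-18


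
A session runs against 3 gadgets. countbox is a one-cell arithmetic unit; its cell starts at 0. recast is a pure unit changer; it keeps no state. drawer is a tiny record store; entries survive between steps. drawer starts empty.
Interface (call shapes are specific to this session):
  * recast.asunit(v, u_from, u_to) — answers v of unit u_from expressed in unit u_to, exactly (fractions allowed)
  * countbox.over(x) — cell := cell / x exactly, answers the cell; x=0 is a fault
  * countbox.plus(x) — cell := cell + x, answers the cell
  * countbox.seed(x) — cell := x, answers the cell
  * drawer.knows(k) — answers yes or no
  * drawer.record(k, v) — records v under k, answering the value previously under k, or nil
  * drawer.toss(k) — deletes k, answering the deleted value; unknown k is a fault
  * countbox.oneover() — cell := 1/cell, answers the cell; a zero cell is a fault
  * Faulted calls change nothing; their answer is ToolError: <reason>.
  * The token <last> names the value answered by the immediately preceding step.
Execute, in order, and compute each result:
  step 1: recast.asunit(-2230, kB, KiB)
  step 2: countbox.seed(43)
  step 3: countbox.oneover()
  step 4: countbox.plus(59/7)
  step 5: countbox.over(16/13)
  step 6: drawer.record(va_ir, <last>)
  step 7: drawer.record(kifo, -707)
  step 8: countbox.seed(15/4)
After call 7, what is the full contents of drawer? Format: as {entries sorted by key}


·→ recast.asunit(v: -2230, u_from: kB, u_to: KiB)
·← -139375/64
·→ countbox.seed(x: 43)
·← 43
·→ countbox.oneover()
·← 1/43
·→ countbox.plus(x: 59/7)
·← 2544/301
·→ countbox.over(x: 16/13)
·← 2067/301
·→ drawer.record(k: va_ir, v: <last>)
·← nil
·→ drawer.record(k: kifo, v: -707)
·← nil
·→ countbox.seed(x: 15/4)
·← 15/4

Answer: {kifo=-707, va_ir=2067/301}


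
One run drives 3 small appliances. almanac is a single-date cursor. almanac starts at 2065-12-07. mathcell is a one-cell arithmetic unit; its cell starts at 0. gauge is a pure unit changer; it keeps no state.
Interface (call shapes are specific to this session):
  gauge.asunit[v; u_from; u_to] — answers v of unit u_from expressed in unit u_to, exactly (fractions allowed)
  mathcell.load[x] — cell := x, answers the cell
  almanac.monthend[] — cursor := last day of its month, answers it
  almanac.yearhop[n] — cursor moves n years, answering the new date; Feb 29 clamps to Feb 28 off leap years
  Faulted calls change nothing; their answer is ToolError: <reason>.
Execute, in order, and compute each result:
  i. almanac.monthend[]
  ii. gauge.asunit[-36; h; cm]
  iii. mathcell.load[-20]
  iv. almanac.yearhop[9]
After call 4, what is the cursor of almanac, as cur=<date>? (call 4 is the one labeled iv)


I use monthend, which returns 2065-12-31.
Invoking asunit with v: -36, u_from: h, u_to: cm, → ToolError: incompatible units.
I call load with x: -20, which returns -20.
Then yearhop with n: 9, which returns 2074-12-31.

Answer: cur=2074-12-31


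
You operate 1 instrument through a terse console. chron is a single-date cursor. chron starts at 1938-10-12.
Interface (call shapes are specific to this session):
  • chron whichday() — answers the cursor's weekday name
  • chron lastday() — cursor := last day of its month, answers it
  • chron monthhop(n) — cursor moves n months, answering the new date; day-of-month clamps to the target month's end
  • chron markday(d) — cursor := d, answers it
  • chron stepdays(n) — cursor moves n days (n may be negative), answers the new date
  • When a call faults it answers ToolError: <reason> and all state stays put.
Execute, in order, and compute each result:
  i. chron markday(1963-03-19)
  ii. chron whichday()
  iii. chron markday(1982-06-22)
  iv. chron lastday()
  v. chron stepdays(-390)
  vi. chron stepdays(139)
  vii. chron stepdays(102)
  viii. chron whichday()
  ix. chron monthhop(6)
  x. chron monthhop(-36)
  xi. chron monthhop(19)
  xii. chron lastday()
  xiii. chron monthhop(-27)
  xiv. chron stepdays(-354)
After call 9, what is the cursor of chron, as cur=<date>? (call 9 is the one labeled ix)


Calling chron markday(d=1963-03-19): 1963-03-19.
I use chron whichday, which returns Tuesday.
Invoking chron markday(d=1982-06-22), giving 1982-06-22.
I try chron lastday, and see 1982-06-30.
I invoke chron stepdays(n=-390), which returns 1981-06-05.
I call chron stepdays(n=139), giving 1981-10-22.
Next I call chron stepdays(n=102), — result: 1982-02-01.
I call chron whichday, and get Monday.
I invoke chron monthhop(n=6), → 1982-08-01.
Next I call chron monthhop(n=-36), — result: 1979-08-01.
I invoke chron monthhop(n=19), and observe 1981-03-01.
I call chron lastday(), — result: 1981-03-31.
Then chron monthhop(n=-27), yielding 1978-12-31.
Invoking chron stepdays(n=-354), and see 1978-01-11.

Answer: cur=1982-08-01


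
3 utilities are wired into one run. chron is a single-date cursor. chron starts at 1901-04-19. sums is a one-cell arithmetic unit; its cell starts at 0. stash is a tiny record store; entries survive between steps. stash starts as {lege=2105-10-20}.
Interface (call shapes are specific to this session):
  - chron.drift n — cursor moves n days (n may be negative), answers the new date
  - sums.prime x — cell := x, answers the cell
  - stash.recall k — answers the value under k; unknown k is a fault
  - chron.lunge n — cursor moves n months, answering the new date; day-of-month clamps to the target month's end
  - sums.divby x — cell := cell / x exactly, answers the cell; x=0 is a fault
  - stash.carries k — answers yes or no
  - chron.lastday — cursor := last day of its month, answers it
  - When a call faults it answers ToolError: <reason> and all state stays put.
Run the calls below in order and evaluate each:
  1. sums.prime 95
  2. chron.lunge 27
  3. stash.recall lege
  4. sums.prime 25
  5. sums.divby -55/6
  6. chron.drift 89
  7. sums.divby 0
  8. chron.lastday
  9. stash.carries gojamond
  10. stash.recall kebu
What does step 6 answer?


Calling sums.prime(95), and get 95.
Calling chron.lunge(27), and get 1903-07-19.
I invoke stash.recall(lege), yielding 2105-10-20.
I try sums.prime(25), — result: 25.
Then sums.divby(-55/6), giving -30/11.
Calling chron.drift(89), and see 1903-10-16.
I use sums.divby(0), which returns ToolError: division by zero.
I try chron.lastday(), yielding 1903-10-31.
I call stash.carries(gojamond), and see no.
I use stash.recall(kebu), and get ToolError: no such key kebu.

Answer: 1903-10-16


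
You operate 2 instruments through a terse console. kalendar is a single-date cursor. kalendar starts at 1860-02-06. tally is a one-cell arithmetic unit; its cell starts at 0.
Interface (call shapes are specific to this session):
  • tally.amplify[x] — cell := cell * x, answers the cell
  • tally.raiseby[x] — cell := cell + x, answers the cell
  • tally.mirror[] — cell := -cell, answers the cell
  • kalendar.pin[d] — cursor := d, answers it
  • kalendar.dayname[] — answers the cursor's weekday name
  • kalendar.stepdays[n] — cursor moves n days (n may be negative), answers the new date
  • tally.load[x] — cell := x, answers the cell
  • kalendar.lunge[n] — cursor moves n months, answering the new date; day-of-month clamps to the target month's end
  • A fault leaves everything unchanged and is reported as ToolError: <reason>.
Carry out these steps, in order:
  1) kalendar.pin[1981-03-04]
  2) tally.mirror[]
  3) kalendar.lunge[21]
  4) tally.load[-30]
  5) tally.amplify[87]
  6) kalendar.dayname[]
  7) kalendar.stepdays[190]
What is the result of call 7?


[in] pin d→1981-03-04
:: 1981-03-04
[in] mirror
:: 0
[in] lunge n→21
:: 1982-12-04
[in] load x→-30
:: -30
[in] amplify x→87
:: -2610
[in] dayname
:: Saturday
[in] stepdays n→190
:: 1983-06-12

Answer: 1983-06-12


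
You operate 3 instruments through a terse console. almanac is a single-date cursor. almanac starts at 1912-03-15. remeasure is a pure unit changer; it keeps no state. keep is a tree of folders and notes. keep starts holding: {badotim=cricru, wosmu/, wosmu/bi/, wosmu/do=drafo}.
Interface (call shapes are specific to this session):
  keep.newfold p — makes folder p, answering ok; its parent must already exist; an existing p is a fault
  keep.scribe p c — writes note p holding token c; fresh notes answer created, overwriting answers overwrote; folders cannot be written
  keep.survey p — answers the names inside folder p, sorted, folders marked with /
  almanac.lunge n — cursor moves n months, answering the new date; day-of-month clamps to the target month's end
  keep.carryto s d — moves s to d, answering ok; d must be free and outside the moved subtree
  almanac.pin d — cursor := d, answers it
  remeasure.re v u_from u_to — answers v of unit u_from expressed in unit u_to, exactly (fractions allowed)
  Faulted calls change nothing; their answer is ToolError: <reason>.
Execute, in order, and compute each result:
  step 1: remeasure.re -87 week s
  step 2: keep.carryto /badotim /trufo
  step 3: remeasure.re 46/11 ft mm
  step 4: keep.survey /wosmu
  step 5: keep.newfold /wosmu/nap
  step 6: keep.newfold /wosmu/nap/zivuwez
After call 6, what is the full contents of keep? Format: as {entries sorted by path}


Answer: {trufo=cricru, wosmu/, wosmu/bi/, wosmu/do=drafo, wosmu/nap/, wosmu/nap/zivuwez/}

Derivation:
>>> remeasure.re v: -87 u_from: week u_to: s
:: -52617600
>>> keep.carryto s: /badotim d: /trufo
:: ok
>>> remeasure.re v: 46/11 u_from: ft u_to: mm
:: 70104/55
>>> keep.survey p: /wosmu
:: [bi/, do]
>>> keep.newfold p: /wosmu/nap
:: ok
>>> keep.newfold p: /wosmu/nap/zivuwez
:: ok


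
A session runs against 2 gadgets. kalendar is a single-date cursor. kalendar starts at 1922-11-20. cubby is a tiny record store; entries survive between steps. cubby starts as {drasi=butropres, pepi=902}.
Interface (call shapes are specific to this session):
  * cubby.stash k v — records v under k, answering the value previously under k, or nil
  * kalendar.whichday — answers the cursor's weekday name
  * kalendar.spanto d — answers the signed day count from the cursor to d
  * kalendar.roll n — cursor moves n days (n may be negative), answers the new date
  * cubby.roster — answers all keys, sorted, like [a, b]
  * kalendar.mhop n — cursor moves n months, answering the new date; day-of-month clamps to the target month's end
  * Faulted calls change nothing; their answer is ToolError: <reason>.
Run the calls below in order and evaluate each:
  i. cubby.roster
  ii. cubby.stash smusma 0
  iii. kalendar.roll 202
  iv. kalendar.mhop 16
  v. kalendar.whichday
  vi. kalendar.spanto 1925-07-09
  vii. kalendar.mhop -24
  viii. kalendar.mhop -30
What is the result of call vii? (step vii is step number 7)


% 1. cubby.roster() -> [drasi, pepi]
% 2. cubby.stash(k='smusma', v='0') -> nil
% 3. kalendar.roll(n='202') -> 1923-06-10
% 4. kalendar.mhop(n='16') -> 1924-10-10
% 5. kalendar.whichday() -> Friday
% 6. kalendar.spanto(d='1925-07-09') -> 272
% 7. kalendar.mhop(n='-24') -> 1922-10-10
% 8. kalendar.mhop(n='-30') -> 1920-04-10

Answer: 1922-10-10


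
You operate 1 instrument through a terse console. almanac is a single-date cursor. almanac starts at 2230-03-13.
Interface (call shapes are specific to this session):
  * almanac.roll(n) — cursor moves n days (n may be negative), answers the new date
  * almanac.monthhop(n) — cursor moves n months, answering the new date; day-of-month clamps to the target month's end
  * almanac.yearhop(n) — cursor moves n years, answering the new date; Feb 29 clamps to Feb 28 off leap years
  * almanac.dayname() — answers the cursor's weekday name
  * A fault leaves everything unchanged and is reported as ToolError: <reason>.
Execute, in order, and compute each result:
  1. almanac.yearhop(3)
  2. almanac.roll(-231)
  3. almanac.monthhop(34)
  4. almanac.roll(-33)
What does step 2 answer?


Next I call almanac.yearhop passing n=3, → 2233-03-13.
Then almanac.roll passing n=-231, yielding 2232-07-25.
Calling almanac.monthhop passing n=34, giving 2235-05-25.
Now I run almanac.roll passing n=-33, → 2235-04-22.

Answer: 2232-07-25


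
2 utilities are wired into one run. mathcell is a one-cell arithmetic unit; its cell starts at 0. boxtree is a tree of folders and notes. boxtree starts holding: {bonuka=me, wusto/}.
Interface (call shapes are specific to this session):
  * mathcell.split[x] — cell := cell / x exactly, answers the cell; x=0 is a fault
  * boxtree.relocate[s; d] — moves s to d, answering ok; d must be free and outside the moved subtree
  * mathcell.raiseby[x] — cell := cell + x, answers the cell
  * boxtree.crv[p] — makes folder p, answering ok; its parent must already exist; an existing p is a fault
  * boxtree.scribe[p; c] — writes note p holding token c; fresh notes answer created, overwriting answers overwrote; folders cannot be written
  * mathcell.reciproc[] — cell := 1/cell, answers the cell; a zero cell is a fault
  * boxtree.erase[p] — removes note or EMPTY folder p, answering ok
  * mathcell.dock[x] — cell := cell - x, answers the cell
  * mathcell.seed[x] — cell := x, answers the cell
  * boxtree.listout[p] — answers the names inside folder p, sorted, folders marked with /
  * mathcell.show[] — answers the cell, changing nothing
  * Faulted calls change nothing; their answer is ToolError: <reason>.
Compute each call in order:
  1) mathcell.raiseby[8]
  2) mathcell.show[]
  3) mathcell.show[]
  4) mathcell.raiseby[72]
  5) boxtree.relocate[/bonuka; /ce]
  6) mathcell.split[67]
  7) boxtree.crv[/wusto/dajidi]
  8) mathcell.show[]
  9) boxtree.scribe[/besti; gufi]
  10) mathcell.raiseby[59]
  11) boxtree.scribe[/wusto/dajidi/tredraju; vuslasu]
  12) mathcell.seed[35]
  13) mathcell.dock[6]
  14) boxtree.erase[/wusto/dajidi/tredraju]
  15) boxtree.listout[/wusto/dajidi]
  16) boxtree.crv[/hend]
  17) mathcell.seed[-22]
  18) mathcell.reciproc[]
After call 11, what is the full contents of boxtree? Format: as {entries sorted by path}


Step: mathcell.raiseby[x=8]
Result: 8
Step: mathcell.show[]
Result: 8
Step: mathcell.show[]
Result: 8
Step: mathcell.raiseby[x=72]
Result: 80
Step: boxtree.relocate[s=/bonuka; d=/ce]
Result: ok
Step: mathcell.split[x=67]
Result: 80/67
Step: boxtree.crv[p=/wusto/dajidi]
Result: ok
Step: mathcell.show[]
Result: 80/67
Step: boxtree.scribe[p=/besti; c=gufi]
Result: created
Step: mathcell.raiseby[x=59]
Result: 4033/67
Step: boxtree.scribe[p=/wusto/dajidi/tredraju; c=vuslasu]
Result: created
Step: mathcell.seed[x=35]
Result: 35
Step: mathcell.dock[x=6]
Result: 29
Step: boxtree.erase[p=/wusto/dajidi/tredraju]
Result: ok
Step: boxtree.listout[p=/wusto/dajidi]
Result: []
Step: boxtree.crv[p=/hend]
Result: ok
Step: mathcell.seed[x=-22]
Result: -22
Step: mathcell.reciproc[]
Result: -1/22

Answer: {besti=gufi, ce=me, wusto/, wusto/dajidi/, wusto/dajidi/tredraju=vuslasu}


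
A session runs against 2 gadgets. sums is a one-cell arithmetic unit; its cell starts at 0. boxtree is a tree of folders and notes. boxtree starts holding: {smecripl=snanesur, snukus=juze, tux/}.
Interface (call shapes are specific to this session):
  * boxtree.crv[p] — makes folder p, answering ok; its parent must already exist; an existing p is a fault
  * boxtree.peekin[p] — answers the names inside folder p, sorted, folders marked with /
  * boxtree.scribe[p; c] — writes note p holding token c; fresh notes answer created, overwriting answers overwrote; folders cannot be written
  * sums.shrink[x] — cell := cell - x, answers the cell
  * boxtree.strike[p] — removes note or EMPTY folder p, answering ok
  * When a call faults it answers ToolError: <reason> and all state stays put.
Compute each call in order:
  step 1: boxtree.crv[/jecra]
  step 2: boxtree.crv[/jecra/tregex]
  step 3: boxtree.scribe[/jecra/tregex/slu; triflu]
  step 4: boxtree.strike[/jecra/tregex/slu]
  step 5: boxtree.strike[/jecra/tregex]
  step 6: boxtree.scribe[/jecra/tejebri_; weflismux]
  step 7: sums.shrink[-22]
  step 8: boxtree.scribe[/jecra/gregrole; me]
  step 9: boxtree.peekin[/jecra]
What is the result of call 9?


Answer: [gregrole, tejebri_]

Derivation:
>> boxtree.crv(p→/jecra)
<< ok
>> boxtree.crv(p→/jecra/tregex)
<< ok
>> boxtree.scribe(p→/jecra/tregex/slu, c→triflu)
<< created
>> boxtree.strike(p→/jecra/tregex/slu)
<< ok
>> boxtree.strike(p→/jecra/tregex)
<< ok
>> boxtree.scribe(p→/jecra/tejebri_, c→weflismux)
<< created
>> sums.shrink(x→-22)
<< 22
>> boxtree.scribe(p→/jecra/gregrole, c→me)
<< created
>> boxtree.peekin(p→/jecra)
<< [gregrole, tejebri_]


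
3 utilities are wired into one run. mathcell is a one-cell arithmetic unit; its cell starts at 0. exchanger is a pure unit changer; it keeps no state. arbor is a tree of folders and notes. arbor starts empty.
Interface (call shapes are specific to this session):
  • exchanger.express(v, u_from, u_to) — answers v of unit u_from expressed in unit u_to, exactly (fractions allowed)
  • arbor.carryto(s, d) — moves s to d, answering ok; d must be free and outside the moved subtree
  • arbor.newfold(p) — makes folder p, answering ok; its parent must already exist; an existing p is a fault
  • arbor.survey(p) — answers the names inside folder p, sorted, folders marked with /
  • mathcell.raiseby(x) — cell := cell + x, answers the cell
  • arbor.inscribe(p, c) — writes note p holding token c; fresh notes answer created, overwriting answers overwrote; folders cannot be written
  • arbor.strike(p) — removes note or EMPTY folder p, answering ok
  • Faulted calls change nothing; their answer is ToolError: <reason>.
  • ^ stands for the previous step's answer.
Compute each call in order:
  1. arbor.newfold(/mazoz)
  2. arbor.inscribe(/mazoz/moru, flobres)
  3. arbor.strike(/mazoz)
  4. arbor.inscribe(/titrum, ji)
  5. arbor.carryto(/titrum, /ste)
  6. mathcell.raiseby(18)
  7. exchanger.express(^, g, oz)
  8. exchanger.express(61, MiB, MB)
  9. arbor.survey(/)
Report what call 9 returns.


Answer: [mazoz/, ste]

Derivation:
Then arbor.newfold(p: /mazoz), which returns ok.
I use arbor.inscribe(p: /mazoz/moru, c: flobres), and get created.
Invoking arbor.strike(p: /mazoz), — result: ToolError: not empty.
I use arbor.inscribe(p: /titrum, c: ji), which returns created.
I use arbor.carryto(s: /titrum, d: /ste), → ok.
Next I call mathcell.raiseby(x: 18), giving 18.
Then exchanger.express(v: ^, u_from: g, u_to: oz), yielding 28800000/45359237.
I use exchanger.express(v: 61, u_from: MiB, u_to: MB), and see 999424/15625.
Using arbor.survey(p: /), — result: [mazoz/, ste].


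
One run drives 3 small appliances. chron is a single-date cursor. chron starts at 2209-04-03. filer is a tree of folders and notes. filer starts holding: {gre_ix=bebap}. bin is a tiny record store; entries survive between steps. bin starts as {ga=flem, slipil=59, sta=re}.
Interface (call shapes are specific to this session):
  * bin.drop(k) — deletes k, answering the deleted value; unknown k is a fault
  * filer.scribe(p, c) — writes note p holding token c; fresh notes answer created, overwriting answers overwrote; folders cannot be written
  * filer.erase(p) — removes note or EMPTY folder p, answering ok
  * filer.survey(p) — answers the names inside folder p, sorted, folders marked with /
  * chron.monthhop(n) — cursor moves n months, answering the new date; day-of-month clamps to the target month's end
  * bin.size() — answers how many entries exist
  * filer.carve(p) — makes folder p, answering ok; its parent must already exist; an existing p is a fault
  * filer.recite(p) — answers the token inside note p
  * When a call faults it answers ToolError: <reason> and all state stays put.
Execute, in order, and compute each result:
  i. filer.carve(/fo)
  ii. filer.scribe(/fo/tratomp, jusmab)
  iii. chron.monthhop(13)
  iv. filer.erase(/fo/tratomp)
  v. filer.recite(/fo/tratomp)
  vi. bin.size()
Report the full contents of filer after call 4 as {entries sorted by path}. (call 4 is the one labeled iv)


! 1. carve(p=/fo) == ok
! 2. scribe(p=/fo/tratomp, c=jusmab) == created
! 3. monthhop(n=13) == 2210-05-03
! 4. erase(p=/fo/tratomp) == ok
! 5. recite(p=/fo/tratomp) == ToolError: not found
! 6. size() == 3

Answer: {fo/, gre_ix=bebap}


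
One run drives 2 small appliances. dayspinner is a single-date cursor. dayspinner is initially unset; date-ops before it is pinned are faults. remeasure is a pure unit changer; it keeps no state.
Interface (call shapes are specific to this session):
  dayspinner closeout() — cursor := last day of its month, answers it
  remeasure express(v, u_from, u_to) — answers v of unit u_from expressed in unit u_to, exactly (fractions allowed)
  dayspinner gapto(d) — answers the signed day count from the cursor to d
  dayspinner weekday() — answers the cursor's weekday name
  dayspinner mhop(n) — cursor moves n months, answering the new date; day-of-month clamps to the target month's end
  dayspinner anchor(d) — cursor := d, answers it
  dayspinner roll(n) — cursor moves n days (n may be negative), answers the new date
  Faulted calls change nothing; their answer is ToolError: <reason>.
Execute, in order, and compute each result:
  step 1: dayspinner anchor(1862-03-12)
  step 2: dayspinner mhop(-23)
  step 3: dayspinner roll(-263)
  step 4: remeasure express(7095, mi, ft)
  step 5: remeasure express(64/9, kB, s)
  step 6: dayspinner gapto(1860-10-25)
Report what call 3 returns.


! 1. dayspinner anchor(d: 1862-03-12) => 1862-03-12
! 2. dayspinner mhop(n: -23) => 1860-04-12
! 3. dayspinner roll(n: -263) => 1859-07-24
! 4. remeasure express(v: 7095, u_from: mi, u_to: ft) => 37461600
! 5. remeasure express(v: 64/9, u_from: kB, u_to: s) => ToolError: incompatible units
! 6. dayspinner gapto(d: 1860-10-25) => 459

Answer: 1859-07-24


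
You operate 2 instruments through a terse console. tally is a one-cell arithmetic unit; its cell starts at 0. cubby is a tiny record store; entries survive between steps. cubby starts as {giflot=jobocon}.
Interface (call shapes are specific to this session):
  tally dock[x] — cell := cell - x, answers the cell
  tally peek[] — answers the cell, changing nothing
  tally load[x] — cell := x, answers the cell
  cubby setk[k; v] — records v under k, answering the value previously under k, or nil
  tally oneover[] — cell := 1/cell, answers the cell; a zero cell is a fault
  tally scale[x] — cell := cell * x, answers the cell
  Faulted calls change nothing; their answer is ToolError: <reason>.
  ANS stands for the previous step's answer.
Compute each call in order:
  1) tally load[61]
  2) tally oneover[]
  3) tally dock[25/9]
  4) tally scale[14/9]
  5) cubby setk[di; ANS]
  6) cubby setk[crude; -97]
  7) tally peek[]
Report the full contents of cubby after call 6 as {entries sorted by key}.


I call tally load(61): 61.
I call tally oneover, — result: 1/61.
Then tally dock(25/9), and see -1516/549.
Next I call tally scale(14/9), giving -21224/4941.
I call cubby setk(di, ANS), yielding nil.
Calling cubby setk(crude, -97), → nil.
I invoke tally peek(): -21224/4941.

Answer: {crude=-97, di=-21224/4941, giflot=jobocon}
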